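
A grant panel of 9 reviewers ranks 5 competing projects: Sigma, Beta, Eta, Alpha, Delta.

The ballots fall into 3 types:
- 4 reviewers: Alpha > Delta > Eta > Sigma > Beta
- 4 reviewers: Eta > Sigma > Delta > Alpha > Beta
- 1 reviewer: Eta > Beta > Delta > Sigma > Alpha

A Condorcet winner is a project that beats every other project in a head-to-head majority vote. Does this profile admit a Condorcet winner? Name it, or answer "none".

Eta

Check each pair by majority over 9 ballots:
Sigma vs Beta: 4+4 = 8 for Sigma, 1 for Beta — Sigma by 8–1.
Sigma vs Eta: Sigma is ranked higher on 0 ballots, Eta on 9. Eta wins 9–0.
Sigma vs Alpha: Sigma is ranked higher on 4+1 = 5 ballots, Alpha on 4. Sigma wins 5–4.
Sigma vs Delta: 4 to 5, Delta.
Beta vs Eta: 0 to 9, Eta.
Beta vs Alpha: 1 to 8, Alpha.
Beta vs Delta: Beta preferred on 1 ballot; Delta wins 8–1.
Eta vs Alpha: Eta preferred on 4+1 = 5 ballots; Eta wins 5–4.
Eta vs Delta: Eta is ranked higher on 4+1 = 5 ballots, Delta on 4. Eta wins 5–4.
Alpha vs Delta: Alpha is ranked higher on 4 ballots, Delta on 5. Delta wins 5–4.
Eta beats each of Sigma, Beta, Alpha, Delta — Eta is the Condorcet winner.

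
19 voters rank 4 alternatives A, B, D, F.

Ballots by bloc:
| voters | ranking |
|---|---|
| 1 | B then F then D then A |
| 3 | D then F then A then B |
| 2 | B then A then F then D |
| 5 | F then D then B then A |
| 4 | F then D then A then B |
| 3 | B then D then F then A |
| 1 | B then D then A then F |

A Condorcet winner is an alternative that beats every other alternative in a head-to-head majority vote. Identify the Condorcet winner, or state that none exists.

Pairwise majorities:
A vs B: B, 12–7.
A vs D: D wins 17–2.
A vs F: F, 16–3.
B vs D: D wins 12–7.
B vs F: F wins 12–7.
D–F: F 12–7.
F defeats every rival head-to-head and is the Condorcet winner.

F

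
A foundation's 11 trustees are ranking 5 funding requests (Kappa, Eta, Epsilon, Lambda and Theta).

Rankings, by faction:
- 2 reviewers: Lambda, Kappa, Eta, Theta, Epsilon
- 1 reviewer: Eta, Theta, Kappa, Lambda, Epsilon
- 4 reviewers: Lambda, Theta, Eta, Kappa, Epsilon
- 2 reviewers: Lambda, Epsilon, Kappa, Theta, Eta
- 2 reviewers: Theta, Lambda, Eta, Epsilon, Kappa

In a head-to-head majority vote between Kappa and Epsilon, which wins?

Ballots ranking Kappa above Epsilon: 2 + 1 + 4 = 7.
Ballots ranking Epsilon above Kappa: 11 − 7 = 4.
Kappa wins the head-to-head 7–4.

Kappa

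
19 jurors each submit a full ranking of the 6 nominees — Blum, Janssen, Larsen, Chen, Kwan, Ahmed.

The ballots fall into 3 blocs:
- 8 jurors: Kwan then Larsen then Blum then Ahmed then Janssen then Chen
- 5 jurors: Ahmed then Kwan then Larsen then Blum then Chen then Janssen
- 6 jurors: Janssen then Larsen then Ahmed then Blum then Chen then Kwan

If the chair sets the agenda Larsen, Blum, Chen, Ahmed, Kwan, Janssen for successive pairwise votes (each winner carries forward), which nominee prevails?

Round 1: Larsen vs Blum — 19–0, Larsen advances.
Round 2: Larsen vs Chen — 19–0, Larsen advances.
Round 3: Larsen vs Ahmed — 14–5, Larsen advances.
Round 4: Larsen vs Kwan — 6–13, Kwan advances.
Round 5: Kwan vs Janssen — 13–6, Kwan advances.
Kwan survives the agenda.

Kwan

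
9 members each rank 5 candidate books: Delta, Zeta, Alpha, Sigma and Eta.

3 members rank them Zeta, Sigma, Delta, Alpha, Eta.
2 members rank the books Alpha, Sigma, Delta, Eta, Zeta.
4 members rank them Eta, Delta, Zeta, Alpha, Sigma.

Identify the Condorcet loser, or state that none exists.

none

Head-to-head results (9 members):
Delta vs Zeta: Delta is ranked higher on 2+4 = 6 ballots, Zeta on 3. Delta wins 6–3.
Delta vs Alpha: Delta, 7–2.
Delta vs Sigma: Delta is ranked higher on 4 ballots, Sigma on 5. Sigma wins 5–4.
Delta–Eta: Delta 5–4.
Zeta vs Alpha: 3+4 = 7 for Zeta, 2 for Alpha — Zeta by 7–2.
Zeta vs Sigma: Zeta preferred on 3+4 = 7 ballots; Zeta wins 7–2.
Zeta vs Eta: Eta wins 6–3.
Alpha vs Sigma: Alpha wins 6–3.
Alpha vs Eta: Alpha preferred on 3+2 = 5 ballots; Alpha wins 5–4.
Sigma vs Eta: 5 to 4, Sigma.
Every book wins at least one matchup (Delta beats Zeta; Zeta beats Alpha; Alpha beats Sigma; Sigma beats Delta; Eta beats Zeta), so there is no Condorcet loser.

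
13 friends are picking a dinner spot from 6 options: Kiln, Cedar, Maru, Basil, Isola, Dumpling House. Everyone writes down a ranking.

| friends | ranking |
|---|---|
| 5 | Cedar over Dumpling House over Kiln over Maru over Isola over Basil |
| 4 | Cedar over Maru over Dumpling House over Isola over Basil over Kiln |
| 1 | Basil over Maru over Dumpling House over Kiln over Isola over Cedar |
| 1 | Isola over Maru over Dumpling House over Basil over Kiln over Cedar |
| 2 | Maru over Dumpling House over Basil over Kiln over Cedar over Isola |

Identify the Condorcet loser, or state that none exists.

Head-to-head results (13 friends):
Kiln–Cedar: Cedar 9–4.
Kiln–Maru: Maru 8–5.
Kiln vs Basil: 5 for Kiln, 8 for Basil — Basil by 8–5.
Kiln–Isola: Kiln 8–5.
Kiln vs Dumpling House: Dumpling House, 13–0.
Cedar vs Maru: Cedar wins 9–4.
Cedar vs Basil: Cedar is ranked higher on 5+4 = 9 ballots, Basil on 4. Cedar wins 9–4.
Cedar vs Isola: Cedar wins 11–2.
Cedar vs Dumpling House: 9 to 4, Cedar.
Maru–Basil: Maru 12–1.
Maru vs Isola: Maru wins 12–1.
Maru vs Dumpling House: Maru wins 8–5.
Basil–Isola: Isola 10–3.
Basil vs Dumpling House: 1 to 12, Dumpling House.
Isola vs Dumpling House: 1 to 12, Dumpling House.
No restaurant is winless: Kiln beats Isola; Cedar beats Kiln; Maru beats Kiln; Basil beats Kiln; Isola beats Basil; Dumpling House beats Kiln. There is no Condorcet loser.

none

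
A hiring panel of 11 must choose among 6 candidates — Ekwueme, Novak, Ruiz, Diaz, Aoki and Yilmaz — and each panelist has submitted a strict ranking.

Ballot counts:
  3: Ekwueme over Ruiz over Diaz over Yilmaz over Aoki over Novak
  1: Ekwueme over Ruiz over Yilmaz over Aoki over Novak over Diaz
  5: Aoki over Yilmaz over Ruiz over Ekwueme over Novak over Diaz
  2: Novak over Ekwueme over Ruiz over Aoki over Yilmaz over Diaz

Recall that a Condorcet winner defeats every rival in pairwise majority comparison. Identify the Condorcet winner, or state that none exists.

Ekwueme

Head-to-head results (11 committee members):
Ekwueme vs Novak: Ekwueme, 9–2.
Ekwueme vs Ruiz: Ekwueme, 6–5.
Ekwueme–Diaz: Ekwueme 11–0.
Ekwueme–Aoki: Ekwueme 6–5.
Ekwueme vs Yilmaz: Ekwueme wins 6–5.
Novak vs Ruiz: Ruiz, 9–2.
Novak vs Diaz: Novak, 8–3.
Novak–Aoki: Aoki 9–2.
Novak vs Yilmaz: Yilmaz, 9–2.
Ruiz vs Diaz: Ruiz, 11–0.
Ruiz vs Aoki: Ruiz, 6–5.
Ruiz vs Yilmaz: Ruiz, 6–5.
Diaz–Aoki: Aoki 8–3.
Diaz vs Yilmaz: Yilmaz wins 8–3.
Aoki–Yilmaz: Aoki 7–4.
Ekwueme beats each of Novak, Ruiz, Diaz, Aoki, Yilmaz — Ekwueme is the Condorcet winner.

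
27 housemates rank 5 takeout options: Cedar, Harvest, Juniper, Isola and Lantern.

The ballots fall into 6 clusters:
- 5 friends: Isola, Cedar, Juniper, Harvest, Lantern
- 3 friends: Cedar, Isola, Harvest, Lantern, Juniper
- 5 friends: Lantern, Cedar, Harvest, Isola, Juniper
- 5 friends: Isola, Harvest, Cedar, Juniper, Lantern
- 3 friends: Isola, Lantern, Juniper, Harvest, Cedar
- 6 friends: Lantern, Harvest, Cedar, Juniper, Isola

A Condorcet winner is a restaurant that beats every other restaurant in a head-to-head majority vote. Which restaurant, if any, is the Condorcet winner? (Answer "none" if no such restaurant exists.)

Head-to-head results (27 friends):
Cedar vs Harvest: Harvest wins 14–13.
Cedar vs Juniper: Cedar, 24–3.
Cedar vs Isola: Cedar wins 14–13.
Cedar–Lantern: Lantern 14–13.
Harvest vs Juniper: Harvest wins 19–8.
Harvest–Isola: Isola 16–11.
Harvest–Lantern: Lantern 14–13.
Juniper–Isola: Isola 21–6.
Juniper–Lantern: Lantern 17–10.
Isola vs Lantern: Isola wins 16–11.
Each restaurant drops at least one matchup (Cedar loses to Harvest; Harvest loses to Isola; Juniper loses to Cedar; Isola loses to Cedar; Lantern loses to Isola); the cycle Cedar → Isola → Harvest → Cedar rules out a Condorcet winner.

none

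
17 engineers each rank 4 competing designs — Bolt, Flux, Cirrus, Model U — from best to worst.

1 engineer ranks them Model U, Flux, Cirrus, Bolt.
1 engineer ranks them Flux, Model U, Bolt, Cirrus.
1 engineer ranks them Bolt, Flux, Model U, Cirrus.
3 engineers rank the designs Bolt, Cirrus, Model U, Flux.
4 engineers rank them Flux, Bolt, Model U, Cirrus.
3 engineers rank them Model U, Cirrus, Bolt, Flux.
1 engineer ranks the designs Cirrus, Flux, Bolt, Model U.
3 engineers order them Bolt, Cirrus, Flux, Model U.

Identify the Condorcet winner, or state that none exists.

Bolt

Head-to-head results (17 engineers):
Bolt vs Flux: Bolt is ranked higher on 1+3+3+3 = 10 ballots, Flux on 7. Bolt wins 10–7.
Bolt vs Cirrus: Bolt wins 12–5.
Bolt vs Model U: Bolt preferred on 1+3+4+1+3 = 12 ballots; Bolt wins 12–5.
Flux vs Cirrus: Cirrus, 10–7.
Flux vs Model U: Flux is ranked higher on 1+1+4+1+3 = 10 ballots, Model U on 7. Flux wins 10–7.
Cirrus vs Model U: 7 to 10, Model U.
Bolt defeats every rival head-to-head and is the Condorcet winner.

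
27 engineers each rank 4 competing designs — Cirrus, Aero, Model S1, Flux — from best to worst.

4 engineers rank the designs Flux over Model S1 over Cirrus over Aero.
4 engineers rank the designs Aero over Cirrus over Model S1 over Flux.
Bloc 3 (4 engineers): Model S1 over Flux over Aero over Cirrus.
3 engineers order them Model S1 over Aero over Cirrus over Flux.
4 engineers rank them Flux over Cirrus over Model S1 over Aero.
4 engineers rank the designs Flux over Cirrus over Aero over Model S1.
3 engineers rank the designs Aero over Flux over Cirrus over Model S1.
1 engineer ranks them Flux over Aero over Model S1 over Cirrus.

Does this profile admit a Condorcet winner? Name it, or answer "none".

Flux

Check each pair by majority over 27 ballots:
Cirrus vs Aero: 4+4+4 = 12 for Cirrus, 15 for Aero — Aero by 15–12.
Cirrus vs Model S1: Cirrus wins 15–12.
Cirrus vs Flux: Flux, 20–7.
Aero vs Model S1: 12 to 15, Model S1.
Aero vs Flux: Aero is ranked higher on 4+3+3 = 10 ballots, Flux on 17. Flux wins 17–10.
Model S1 vs Flux: Flux, 16–11.
Flux beats each of Cirrus, Aero, Model S1 — Flux is the Condorcet winner.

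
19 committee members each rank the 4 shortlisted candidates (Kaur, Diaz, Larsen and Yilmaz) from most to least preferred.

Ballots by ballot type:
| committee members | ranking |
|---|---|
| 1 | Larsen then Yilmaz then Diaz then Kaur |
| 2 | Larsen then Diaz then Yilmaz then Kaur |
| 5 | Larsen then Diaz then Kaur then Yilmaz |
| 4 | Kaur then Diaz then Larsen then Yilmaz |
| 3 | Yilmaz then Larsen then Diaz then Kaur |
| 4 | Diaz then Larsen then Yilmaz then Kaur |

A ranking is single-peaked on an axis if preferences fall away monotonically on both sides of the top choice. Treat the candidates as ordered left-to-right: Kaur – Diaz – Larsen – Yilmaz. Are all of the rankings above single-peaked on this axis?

Axis positions: Kaur=1, Diaz=2, Larsen=3, Yilmaz=4.
Ballot type 1 (peak Larsen at position 3): ranking walks positions 3-4-2-1, expanding outward from the peak — single-peaked.
Ballot type 2 (peak Larsen at position 3): ranking walks positions 3-2-4-1, expanding outward from the peak — single-peaked.
Ballot type 3 (peak Larsen at position 3): ranking walks positions 3-2-1-4, expanding outward from the peak — single-peaked.
Ballot type 4 (peak Kaur at position 1): ranking walks positions 1-2-3-4, expanding outward from the peak — single-peaked.
Ballot type 5 (peak Yilmaz at position 4): ranking walks positions 4-3-2-1, expanding outward from the peak — single-peaked.
Ballot type 6 (peak Diaz at position 2): ranking walks positions 2-3-4-1, expanding outward from the peak — single-peaked.
Every ranking is single-peaked on this axis.

yes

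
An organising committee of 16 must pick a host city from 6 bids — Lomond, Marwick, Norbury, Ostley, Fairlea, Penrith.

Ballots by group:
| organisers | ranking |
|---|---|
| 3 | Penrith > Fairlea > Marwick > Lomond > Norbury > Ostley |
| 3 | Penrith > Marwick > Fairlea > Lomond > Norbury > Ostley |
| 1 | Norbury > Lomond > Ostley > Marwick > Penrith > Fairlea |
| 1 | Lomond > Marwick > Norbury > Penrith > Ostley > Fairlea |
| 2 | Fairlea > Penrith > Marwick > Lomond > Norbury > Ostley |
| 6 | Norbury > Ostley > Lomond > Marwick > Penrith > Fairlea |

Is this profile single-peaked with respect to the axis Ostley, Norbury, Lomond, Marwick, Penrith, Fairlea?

yes

Axis positions: Ostley=1, Norbury=2, Lomond=3, Marwick=4, Penrith=5, Fairlea=6.
Group 1 (peak Penrith at position 5): ranking walks positions 5-6-4-3-2-1, expanding outward from the peak — single-peaked.
Group 2 (peak Penrith at position 5): ranking walks positions 5-4-6-3-2-1, expanding outward from the peak — single-peaked.
Group 3 (peak Norbury at position 2): ranking walks positions 2-3-1-4-5-6, expanding outward from the peak — single-peaked.
Group 4 (peak Lomond at position 3): ranking walks positions 3-4-2-5-1-6, expanding outward from the peak — single-peaked.
Group 5 (peak Fairlea at position 6): ranking walks positions 6-5-4-3-2-1, expanding outward from the peak — single-peaked.
Group 6 (peak Norbury at position 2): ranking walks positions 2-1-3-4-5-6, expanding outward from the peak — single-peaked.
Every ranking is single-peaked on this axis.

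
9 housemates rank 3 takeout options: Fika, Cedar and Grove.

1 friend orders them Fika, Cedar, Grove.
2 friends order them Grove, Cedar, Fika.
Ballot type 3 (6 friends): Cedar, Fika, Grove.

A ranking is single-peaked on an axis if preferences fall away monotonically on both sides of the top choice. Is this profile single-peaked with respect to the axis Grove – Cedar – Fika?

yes

Axis positions: Grove=1, Cedar=2, Fika=3.
Ballot type 1 (peak Fika at position 3): ranking walks positions 3-2-1, expanding outward from the peak — single-peaked.
Ballot type 2 (peak Grove at position 1): ranking walks positions 1-2-3, expanding outward from the peak — single-peaked.
Ballot type 3 (peak Cedar at position 2): ranking walks positions 2-3-1, expanding outward from the peak — single-peaked.
Every ranking is single-peaked on this axis.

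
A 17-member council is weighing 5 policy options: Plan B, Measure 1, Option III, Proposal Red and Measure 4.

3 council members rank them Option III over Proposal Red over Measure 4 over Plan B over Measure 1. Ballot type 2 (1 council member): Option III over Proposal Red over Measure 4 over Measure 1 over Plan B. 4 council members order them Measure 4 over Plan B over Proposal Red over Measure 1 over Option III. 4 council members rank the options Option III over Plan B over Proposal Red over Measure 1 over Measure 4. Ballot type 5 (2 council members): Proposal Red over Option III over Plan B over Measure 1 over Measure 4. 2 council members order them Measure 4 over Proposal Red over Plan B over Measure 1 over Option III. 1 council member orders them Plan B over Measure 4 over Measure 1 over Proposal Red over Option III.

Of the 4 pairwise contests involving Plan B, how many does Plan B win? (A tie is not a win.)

2

Plan B against each rival (17 council members):
Plan B vs Measure 1: Plan B is ranked higher on 3+4+4+2+2+1 = 16 ballots, Measure 1 on 1. Plan B wins 16–1.
Plan B vs Option III: Option III wins 10–7.
Plan B vs Proposal Red: Plan B wins 9–8.
Plan B vs Measure 4: Measure 4 wins 10–7.
Plan B beats Measure 1, Proposal Red; loses to Option III, Measure 4 — 2 pairwise wins.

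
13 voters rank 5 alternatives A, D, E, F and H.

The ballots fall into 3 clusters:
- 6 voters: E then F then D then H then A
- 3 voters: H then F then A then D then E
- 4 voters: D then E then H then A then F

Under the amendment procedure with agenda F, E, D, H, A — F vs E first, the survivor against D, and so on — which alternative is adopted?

D

Round 1: F vs E — 3–10, E advances.
Round 2: E vs D — 6–7, D advances.
Round 3: D vs H — 10–3, D advances.
Round 4: D vs A — 10–3, D advances.
D survives the agenda.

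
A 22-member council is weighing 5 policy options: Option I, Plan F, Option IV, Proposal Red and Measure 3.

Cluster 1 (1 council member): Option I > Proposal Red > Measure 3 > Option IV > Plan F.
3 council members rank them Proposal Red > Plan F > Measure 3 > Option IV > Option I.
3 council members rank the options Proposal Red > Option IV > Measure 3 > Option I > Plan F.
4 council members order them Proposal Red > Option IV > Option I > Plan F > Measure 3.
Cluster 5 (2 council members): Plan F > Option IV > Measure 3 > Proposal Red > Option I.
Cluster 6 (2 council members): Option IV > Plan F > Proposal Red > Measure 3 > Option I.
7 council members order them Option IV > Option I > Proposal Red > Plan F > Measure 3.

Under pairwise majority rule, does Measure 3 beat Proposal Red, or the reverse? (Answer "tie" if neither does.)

Ballots ranking Measure 3 above Proposal Red: 2.
Ballots ranking Proposal Red above Measure 3: 22 − 2 = 20.
Proposal Red wins the head-to-head 20–2.

Proposal Red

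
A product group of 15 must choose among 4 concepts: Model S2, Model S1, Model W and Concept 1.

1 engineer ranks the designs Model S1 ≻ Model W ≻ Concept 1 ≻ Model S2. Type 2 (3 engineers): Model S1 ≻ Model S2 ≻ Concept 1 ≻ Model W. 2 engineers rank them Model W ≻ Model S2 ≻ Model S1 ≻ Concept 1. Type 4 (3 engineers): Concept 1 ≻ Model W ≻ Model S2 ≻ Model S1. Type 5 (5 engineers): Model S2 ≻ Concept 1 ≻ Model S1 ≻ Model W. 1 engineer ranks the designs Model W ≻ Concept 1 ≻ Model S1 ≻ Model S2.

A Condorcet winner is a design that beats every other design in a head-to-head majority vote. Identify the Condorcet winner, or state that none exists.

Model S2

Pairwise majorities:
Model S2 vs Model S1: Model S2 preferred on 2+3+5 = 10 ballots; Model S2 wins 10–5.
Model S2 vs Model W: 8 to 7, Model S2.
Model S2 vs Concept 1: 10 to 5, Model S2.
Model S1 vs Model W: 1+3+5 = 9 for Model S1, 6 for Model W — Model S1 by 9–6.
Model S1 vs Concept 1: 6 to 9, Concept 1.
Model W vs Concept 1: Model W preferred on 1+2+1 = 4 ballots; Concept 1 wins 11–4.
Model S2 beats each of Model S1, Model W, Concept 1 — Model S2 is the Condorcet winner.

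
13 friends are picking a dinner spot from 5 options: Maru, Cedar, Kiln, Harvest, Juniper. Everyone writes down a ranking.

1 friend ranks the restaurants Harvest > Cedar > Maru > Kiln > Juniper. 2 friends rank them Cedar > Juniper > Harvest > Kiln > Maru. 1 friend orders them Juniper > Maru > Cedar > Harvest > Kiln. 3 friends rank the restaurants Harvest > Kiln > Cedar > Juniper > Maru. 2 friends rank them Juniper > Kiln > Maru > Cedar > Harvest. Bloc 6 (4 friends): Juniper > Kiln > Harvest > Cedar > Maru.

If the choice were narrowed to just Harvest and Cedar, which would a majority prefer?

Harvest

Ballots ranking Harvest above Cedar: 1 + 3 + 4 = 8.
Ballots ranking Cedar above Harvest: 13 − 8 = 5.
Harvest wins the head-to-head 8–5.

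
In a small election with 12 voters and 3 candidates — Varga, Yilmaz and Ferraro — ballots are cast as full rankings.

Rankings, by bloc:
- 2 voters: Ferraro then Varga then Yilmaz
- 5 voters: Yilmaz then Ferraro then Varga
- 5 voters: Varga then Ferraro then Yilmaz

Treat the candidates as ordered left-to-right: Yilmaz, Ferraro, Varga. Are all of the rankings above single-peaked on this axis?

Axis positions: Yilmaz=1, Ferraro=2, Varga=3.
Bloc 1 (peak Ferraro at position 2): ranking walks positions 2-3-1, expanding outward from the peak — single-peaked.
Bloc 2 (peak Yilmaz at position 1): ranking walks positions 1-2-3, expanding outward from the peak — single-peaked.
Bloc 3 (peak Varga at position 3): ranking walks positions 3-2-1, expanding outward from the peak — single-peaked.
Every ranking is single-peaked on this axis.

yes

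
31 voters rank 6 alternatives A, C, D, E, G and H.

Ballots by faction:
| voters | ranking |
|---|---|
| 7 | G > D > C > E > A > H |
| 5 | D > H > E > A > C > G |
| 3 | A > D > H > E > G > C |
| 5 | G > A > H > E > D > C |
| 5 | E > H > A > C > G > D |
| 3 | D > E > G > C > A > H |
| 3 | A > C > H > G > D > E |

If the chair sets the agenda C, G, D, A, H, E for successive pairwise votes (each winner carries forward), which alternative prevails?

E

Round 1: C vs G — 13–18, G advances.
Round 2: G vs D — 20–11, G advances.
Round 3: G vs A — 15–16, A advances.
Round 4: A vs H — 21–10, A advances.
Round 5: A vs E — 11–20, E advances.
E survives the agenda.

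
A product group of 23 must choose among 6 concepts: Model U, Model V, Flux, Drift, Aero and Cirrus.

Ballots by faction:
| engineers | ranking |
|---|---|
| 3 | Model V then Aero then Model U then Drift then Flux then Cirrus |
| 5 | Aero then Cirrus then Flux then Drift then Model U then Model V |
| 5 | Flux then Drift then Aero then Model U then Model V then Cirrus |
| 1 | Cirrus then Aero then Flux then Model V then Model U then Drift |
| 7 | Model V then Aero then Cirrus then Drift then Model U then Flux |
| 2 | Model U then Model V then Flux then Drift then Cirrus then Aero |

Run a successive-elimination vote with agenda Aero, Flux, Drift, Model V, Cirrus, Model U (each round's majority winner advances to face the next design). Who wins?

Round 1: Aero vs Flux — 16–7, Aero advances.
Round 2: Aero vs Drift — 16–7, Aero advances.
Round 3: Aero vs Model V — 11–12, Model V advances.
Round 4: Model V vs Cirrus — 17–6, Model V advances.
Round 5: Model V vs Model U — 11–12, Model U advances.
Model U survives the agenda.

Model U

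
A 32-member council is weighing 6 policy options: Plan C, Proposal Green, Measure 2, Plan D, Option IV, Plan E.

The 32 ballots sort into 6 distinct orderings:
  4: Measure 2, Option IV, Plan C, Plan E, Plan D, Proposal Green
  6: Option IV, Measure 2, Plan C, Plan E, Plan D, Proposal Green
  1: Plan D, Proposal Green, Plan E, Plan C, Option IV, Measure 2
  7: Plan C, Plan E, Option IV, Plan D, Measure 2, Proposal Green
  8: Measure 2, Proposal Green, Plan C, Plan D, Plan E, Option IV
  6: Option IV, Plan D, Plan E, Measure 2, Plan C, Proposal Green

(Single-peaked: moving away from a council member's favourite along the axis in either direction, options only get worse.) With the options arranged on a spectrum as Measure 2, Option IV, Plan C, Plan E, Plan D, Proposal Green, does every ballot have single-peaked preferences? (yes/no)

Axis positions: Measure 2=1, Option IV=2, Plan C=3, Plan E=4, Plan D=5, Proposal Green=6.
Faction 1 (peak Measure 2 at position 1): ranking walks positions 1-2-3-4-5-6, expanding outward from the peak — single-peaked.
Faction 2 (peak Option IV at position 2): ranking walks positions 2-1-3-4-5-6, expanding outward from the peak — single-peaked.
Faction 3 (peak Plan D at position 5): ranking walks positions 5-6-4-3-2-1, expanding outward from the peak — single-peaked.
Faction 4 (peak Plan C at position 3): ranking walks positions 3-4-2-5-1-6, expanding outward from the peak — single-peaked.
Faction 5: ranking walks positions 1-6-3-5-4-2; Proposal Green is ranked above Option IV even though Option IV lies between Proposal Green and the peak Measure 2 on the axis — preferences dip and rise again. Not single-peaked.
Faction 6: ranking walks positions 2-5-4-1-3-6; Plan D is ranked above Plan C even though Plan C lies between Plan D and the peak Option IV on the axis — preferences dip and rise again. Not single-peaked.
Faction 5 violates single-peakedness, so the profile is not single-peaked on this axis.

no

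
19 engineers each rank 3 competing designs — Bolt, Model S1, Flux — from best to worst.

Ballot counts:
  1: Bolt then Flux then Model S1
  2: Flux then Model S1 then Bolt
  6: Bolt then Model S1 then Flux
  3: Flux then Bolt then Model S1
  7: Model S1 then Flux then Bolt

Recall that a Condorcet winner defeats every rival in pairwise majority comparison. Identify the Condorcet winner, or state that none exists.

Head-to-head results (19 engineers):
Bolt–Model S1: Bolt 10–9.
Bolt vs Flux: Flux, 12–7.
Model S1 vs Flux: Model S1 wins 13–6.
Each design drops at least one matchup (Bolt loses to Flux; Model S1 loses to Bolt; Flux loses to Model S1); the cycle Bolt beats Model S1 beats Flux beats Bolt rules out a Condorcet winner.

none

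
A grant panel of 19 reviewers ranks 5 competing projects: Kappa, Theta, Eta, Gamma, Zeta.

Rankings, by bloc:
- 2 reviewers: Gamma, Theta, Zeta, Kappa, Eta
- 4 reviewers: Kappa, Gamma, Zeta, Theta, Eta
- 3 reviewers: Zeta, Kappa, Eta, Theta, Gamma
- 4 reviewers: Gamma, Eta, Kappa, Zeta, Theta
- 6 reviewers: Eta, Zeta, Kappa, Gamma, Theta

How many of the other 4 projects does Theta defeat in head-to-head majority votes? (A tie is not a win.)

Theta against each rival (19 reviewers):
Theta vs Kappa: Kappa wins 17–2.
Theta vs Eta: Theta preferred on 2+4 = 6 ballots; Eta wins 13–6.
Theta vs Gamma: Gamma wins 16–3.
Theta–Zeta: Zeta 17–2.
Theta beats no one; loses to Kappa, Eta, Gamma, Zeta — 0 pairwise wins.

0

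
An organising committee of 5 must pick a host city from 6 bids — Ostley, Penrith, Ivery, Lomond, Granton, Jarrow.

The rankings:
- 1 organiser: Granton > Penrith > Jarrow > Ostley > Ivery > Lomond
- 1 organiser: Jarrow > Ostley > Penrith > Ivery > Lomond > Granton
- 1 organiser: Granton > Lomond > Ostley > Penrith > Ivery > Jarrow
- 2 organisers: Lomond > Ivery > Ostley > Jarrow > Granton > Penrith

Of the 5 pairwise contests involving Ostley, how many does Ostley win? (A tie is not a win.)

4

Ostley against each rival (5 organisers):
Ostley vs Penrith: 4 to 1, Ostley.
Ostley vs Ivery: Ostley is ranked higher on 1+1+1 = 3 ballots, Ivery on 2. Ostley wins 3–2.
Ostley vs Lomond: Ostley is ranked higher on 1+1 = 2 ballots, Lomond on 3. Lomond wins 3–2.
Ostley–Granton: Ostley 3–2.
Ostley vs Jarrow: 3 to 2, Ostley.
Ostley beats Penrith, Ivery, Granton, Jarrow; loses to Lomond — 4 pairwise wins.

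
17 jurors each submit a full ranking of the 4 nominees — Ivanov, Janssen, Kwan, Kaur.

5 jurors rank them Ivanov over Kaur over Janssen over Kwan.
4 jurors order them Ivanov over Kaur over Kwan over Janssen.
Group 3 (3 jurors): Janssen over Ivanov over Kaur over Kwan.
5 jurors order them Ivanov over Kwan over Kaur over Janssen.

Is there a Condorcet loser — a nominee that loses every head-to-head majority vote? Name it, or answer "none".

Head-to-head results (17 jurors):
Ivanov vs Janssen: 5+4+5 = 14 for Ivanov, 3 for Janssen — Ivanov by 14–3.
Ivanov vs Kwan: Ivanov is ranked higher on 5+4+3+5 = 17 ballots, Kwan on 0. Ivanov wins 17–0.
Ivanov vs Kaur: Ivanov is ranked higher on 5+4+3+5 = 17 ballots, Kaur on 0. Ivanov wins 17–0.
Janssen vs Kwan: Janssen is ranked higher on 5+3 = 8 ballots, Kwan on 9. Kwan wins 9–8.
Janssen vs Kaur: Janssen preferred on 3 ballots; Kaur wins 14–3.
Kwan vs Kaur: 5 for Kwan, 12 for Kaur — Kaur by 12–5.
Janssen loses to every other nominee — it is the Condorcet loser.

Janssen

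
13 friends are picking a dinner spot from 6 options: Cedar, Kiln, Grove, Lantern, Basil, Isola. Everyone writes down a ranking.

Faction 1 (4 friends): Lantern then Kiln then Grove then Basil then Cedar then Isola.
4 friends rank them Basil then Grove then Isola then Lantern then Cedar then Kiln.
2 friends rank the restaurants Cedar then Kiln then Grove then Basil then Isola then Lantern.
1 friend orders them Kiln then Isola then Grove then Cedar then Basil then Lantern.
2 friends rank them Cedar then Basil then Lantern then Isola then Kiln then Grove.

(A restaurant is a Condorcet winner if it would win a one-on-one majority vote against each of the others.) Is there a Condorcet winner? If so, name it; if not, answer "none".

none

Pairwise majorities:
Cedar vs Kiln: Cedar, 8–5.
Cedar–Grove: Grove 9–4.
Cedar–Lantern: Lantern 8–5.
Cedar–Basil: Basil 8–5.
Cedar vs Isola: Cedar, 8–5.
Kiln–Grove: Kiln 9–4.
Kiln vs Lantern: Lantern wins 10–3.
Kiln–Basil: Kiln 7–6.
Kiln vs Isola: Kiln wins 7–6.
Grove vs Lantern: Grove wins 7–6.
Grove vs Basil: Grove, 7–6.
Grove vs Isola: Grove, 10–3.
Lantern vs Basil: Basil wins 9–4.
Lantern vs Isola: Isola, 7–6.
Basil–Isola: Basil 12–1.
Each restaurant drops at least one matchup (Cedar loses to Grove; Kiln loses to Cedar; Grove loses to Kiln; Lantern loses to Grove; Basil loses to Kiln; Isola loses to Cedar); the cycle Cedar beats Kiln beats Grove beats Cedar rules out a Condorcet winner.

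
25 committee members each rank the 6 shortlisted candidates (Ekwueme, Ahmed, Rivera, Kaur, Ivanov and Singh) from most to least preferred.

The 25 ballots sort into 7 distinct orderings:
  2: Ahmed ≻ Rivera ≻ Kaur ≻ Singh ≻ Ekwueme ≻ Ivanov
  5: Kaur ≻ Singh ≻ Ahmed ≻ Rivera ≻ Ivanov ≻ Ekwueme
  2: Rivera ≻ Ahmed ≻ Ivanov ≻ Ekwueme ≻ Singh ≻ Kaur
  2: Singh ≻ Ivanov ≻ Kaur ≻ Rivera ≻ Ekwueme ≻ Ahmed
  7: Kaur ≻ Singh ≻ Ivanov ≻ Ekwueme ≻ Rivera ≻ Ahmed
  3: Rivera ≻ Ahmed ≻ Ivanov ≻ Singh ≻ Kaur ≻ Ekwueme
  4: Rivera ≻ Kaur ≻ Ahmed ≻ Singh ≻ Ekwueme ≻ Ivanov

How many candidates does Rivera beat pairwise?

3

Rivera against each rival (25 committee members):
Rivera vs Ekwueme: 2+5+2+2+3+4 = 18 for Rivera, 7 for Ekwueme — Rivera by 18–7.
Rivera vs Ahmed: 2+2+7+3+4 = 18 for Rivera, 7 for Ahmed — Rivera by 18–7.
Rivera vs Kaur: Kaur, 14–11.
Rivera vs Ivanov: 16 to 9, Rivera.
Rivera vs Singh: Rivera preferred on 2+2+3+4 = 11 ballots; Singh wins 14–11.
Rivera beats Ekwueme, Ahmed, Ivanov; loses to Kaur, Singh — 3 pairwise wins.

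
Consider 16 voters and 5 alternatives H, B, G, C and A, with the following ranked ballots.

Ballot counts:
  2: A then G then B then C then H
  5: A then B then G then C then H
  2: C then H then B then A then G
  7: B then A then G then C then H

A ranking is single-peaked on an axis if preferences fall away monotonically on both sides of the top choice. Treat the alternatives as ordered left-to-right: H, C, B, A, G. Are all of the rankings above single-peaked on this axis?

Axis positions: H=1, C=2, B=3, A=4, G=5.
Ballot type 1 (peak A at position 4): ranking walks positions 4-5-3-2-1, expanding outward from the peak — single-peaked.
Ballot type 2 (peak A at position 4): ranking walks positions 4-3-5-2-1, expanding outward from the peak — single-peaked.
Ballot type 3 (peak C at position 2): ranking walks positions 2-1-3-4-5, expanding outward from the peak — single-peaked.
Ballot type 4 (peak B at position 3): ranking walks positions 3-4-5-2-1, expanding outward from the peak — single-peaked.
Every ranking is single-peaked on this axis.

yes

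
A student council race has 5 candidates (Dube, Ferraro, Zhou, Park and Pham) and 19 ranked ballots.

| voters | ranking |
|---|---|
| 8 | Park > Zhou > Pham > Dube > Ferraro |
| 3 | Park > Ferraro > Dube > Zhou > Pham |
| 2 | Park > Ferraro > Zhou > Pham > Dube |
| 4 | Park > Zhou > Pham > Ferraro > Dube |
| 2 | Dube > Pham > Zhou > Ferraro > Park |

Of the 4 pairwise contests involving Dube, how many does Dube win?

Dube against each rival (19 voters):
Dube vs Ferraro: Dube, 10–9.
Dube–Zhou: Zhou 14–5.
Dube vs Park: Park, 17–2.
Dube vs Pham: Dube preferred on 3+2 = 5 ballots; Pham wins 14–5.
Dube beats Ferraro; loses to Zhou, Park, Pham — 1 pairwise win.

1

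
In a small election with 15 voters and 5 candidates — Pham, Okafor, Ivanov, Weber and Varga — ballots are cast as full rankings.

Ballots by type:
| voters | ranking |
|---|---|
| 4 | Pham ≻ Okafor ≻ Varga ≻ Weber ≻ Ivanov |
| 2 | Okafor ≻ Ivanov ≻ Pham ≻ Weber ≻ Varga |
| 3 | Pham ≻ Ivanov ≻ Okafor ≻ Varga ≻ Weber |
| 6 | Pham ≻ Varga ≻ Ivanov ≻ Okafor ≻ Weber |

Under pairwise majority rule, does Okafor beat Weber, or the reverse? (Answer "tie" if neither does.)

Okafor

Ballots ranking Okafor above Weber: 4 + 2 + 3 + 6 = 15.
Ballots ranking Weber above Okafor: 15 − 15 = 0.
Okafor wins the head-to-head 15–0.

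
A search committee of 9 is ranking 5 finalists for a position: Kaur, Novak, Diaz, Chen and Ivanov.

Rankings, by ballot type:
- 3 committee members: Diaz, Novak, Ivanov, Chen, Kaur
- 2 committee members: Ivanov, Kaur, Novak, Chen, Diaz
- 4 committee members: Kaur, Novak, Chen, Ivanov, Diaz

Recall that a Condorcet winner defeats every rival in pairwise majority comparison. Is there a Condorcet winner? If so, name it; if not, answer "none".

none

Check each pair by majority over 9 ballots:
Kaur–Novak: Kaur 6–3.
Kaur–Diaz: Kaur 6–3.
Kaur vs Chen: Kaur, 6–3.
Kaur vs Ivanov: Ivanov, 5–4.
Novak vs Diaz: Novak wins 6–3.
Novak vs Chen: Novak, 9–0.
Novak–Ivanov: Novak 7–2.
Diaz vs Chen: Chen wins 6–3.
Diaz–Ivanov: Ivanov 6–3.
Chen vs Ivanov: Ivanov wins 5–4.
Each candidate drops at least one matchup (Kaur loses to Ivanov; Novak loses to Kaur; Diaz loses to Kaur; Chen loses to Kaur; Ivanov loses to Novak); the cycle Kaur > Novak > Ivanov > Kaur rules out a Condorcet winner.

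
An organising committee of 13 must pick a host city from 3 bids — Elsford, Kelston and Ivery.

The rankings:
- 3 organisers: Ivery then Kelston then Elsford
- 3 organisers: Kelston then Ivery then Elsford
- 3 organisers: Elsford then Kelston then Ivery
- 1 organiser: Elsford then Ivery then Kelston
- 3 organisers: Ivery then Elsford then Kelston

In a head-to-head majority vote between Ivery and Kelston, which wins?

Ballots ranking Ivery above Kelston: 3 + 1 + 3 = 7.
Ballots ranking Kelston above Ivery: 13 − 7 = 6.
Ivery wins the head-to-head 7–6.

Ivery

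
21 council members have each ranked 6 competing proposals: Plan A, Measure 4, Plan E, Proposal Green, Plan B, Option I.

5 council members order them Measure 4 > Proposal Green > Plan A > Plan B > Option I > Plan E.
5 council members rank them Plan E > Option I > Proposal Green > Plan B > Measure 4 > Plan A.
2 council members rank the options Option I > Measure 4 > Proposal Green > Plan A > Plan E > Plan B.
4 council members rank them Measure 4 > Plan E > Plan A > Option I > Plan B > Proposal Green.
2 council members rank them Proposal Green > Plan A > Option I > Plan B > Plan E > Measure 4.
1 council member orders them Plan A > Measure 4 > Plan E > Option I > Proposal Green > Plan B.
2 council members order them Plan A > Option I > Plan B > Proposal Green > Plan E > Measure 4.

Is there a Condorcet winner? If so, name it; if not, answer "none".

none

Check each pair by majority over 21 ballots:
Plan A vs Measure 4: Plan A is ranked higher on 2+1+2 = 5 ballots, Measure 4 on 16. Measure 4 wins 16–5.
Plan A vs Plan E: Plan A preferred on 5+2+2+1+2 = 12 ballots; Plan A wins 12–9.
Plan A vs Proposal Green: Plan A is ranked higher on 4+1+2 = 7 ballots, Proposal Green on 14. Proposal Green wins 14–7.
Plan A vs Plan B: Plan A preferred on 5+2+4+2+1+2 = 16 ballots; Plan A wins 16–5.
Plan A vs Option I: 5+4+2+1+2 = 14 for Plan A, 7 for Option I — Plan A by 14–7.
Measure 4 vs Plan E: 5+2+4+1 = 12 for Measure 4, 9 for Plan E — Measure 4 by 12–9.
Measure 4 vs Proposal Green: 5+2+4+1 = 12 for Measure 4, 9 for Proposal Green — Measure 4 by 12–9.
Measure 4 vs Plan B: 12 to 9, Measure 4.
Measure 4 vs Option I: 10 to 11, Option I.
Plan E vs Proposal Green: Plan E preferred on 5+4+1 = 10 ballots; Proposal Green wins 11–10.
Plan E vs Plan B: Plan E preferred on 5+2+4+1 = 12 ballots; Plan E wins 12–9.
Plan E vs Option I: Plan E is ranked higher on 5+4+1 = 10 ballots, Option I on 11. Option I wins 11–10.
Proposal Green vs Plan B: 5+5+2+2+1 = 15 for Proposal Green, 6 for Plan B — Proposal Green by 15–6.
Proposal Green vs Option I: Proposal Green is ranked higher on 5+2 = 7 ballots, Option I on 14. Option I wins 14–7.
Plan B vs Option I: Plan B preferred on 5 ballots; Option I wins 16–5.
No option is unbeaten: Plan A loses to Measure 4; Measure 4 loses to Option I; Plan E loses to Plan A; Proposal Green loses to Measure 4; Plan B loses to Plan A; Option I loses to Plan A. In particular Plan A → Option I → Measure 4 → Plan A is a majority cycle — no Condorcet winner exists.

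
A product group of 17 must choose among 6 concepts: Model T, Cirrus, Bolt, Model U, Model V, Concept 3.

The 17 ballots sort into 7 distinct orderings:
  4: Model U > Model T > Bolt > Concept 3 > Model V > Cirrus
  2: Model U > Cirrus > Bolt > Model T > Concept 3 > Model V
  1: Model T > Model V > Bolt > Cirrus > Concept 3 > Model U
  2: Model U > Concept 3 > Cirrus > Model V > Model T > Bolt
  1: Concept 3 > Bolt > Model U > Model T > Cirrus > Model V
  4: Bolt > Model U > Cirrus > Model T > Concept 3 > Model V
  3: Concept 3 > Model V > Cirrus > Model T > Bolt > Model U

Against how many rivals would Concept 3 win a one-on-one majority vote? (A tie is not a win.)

2

Concept 3 against each rival (17 engineers):
Concept 3 vs Model T: 6 to 11, Model T.
Concept 3 vs Cirrus: 4+2+1+3 = 10 for Concept 3, 7 for Cirrus — Concept 3 by 10–7.
Concept 3 vs Bolt: Bolt wins 11–6.
Concept 3 vs Model U: Model U wins 12–5.
Concept 3 vs Model V: Concept 3 preferred on 4+2+2+1+4+3 = 16 ballots; Concept 3 wins 16–1.
Concept 3 beats Cirrus, Model V; loses to Model T, Bolt, Model U — 2 pairwise wins.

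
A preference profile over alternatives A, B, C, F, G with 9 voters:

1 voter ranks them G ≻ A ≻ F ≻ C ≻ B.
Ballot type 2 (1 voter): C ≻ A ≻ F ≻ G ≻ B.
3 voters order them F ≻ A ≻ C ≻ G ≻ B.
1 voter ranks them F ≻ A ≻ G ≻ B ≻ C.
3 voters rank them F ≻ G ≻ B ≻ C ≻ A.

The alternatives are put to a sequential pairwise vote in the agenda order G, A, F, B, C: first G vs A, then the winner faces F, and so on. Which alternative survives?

Round 1: G vs A — 4–5, A advances.
Round 2: A vs F — 2–7, F advances.
Round 3: F vs B — 9–0, F advances.
Round 4: F vs C — 8–1, F advances.
The agenda winner is F.

F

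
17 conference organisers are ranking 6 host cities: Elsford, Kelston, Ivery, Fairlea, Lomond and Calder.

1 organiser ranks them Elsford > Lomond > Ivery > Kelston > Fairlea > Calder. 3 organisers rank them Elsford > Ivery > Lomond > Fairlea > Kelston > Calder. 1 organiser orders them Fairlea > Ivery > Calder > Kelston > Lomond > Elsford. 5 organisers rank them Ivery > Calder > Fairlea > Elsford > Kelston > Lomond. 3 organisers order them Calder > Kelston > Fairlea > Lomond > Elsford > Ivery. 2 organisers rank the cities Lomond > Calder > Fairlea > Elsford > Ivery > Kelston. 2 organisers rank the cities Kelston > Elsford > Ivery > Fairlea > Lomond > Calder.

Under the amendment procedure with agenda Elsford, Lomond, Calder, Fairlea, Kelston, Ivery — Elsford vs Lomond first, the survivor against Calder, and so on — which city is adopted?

Ivery

Round 1: Elsford vs Lomond — 11–6, Elsford advances.
Round 2: Elsford vs Calder — 6–11, Calder advances.
Round 3: Calder vs Fairlea — 10–7, Calder advances.
Round 4: Calder vs Kelston — 11–6, Calder advances.
Round 5: Calder vs Ivery — 5–12, Ivery advances.
The agenda winner is Ivery.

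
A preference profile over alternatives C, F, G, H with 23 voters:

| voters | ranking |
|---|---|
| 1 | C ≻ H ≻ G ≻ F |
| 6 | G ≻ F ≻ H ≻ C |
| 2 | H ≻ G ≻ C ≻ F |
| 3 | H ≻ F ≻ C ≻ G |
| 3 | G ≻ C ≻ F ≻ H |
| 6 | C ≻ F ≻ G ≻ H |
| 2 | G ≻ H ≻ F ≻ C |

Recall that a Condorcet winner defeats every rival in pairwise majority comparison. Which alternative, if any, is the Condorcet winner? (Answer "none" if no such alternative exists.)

Pairwise majorities:
C vs F: 12 to 11, C.
C vs G: G wins 13–10.
C vs H: C is ranked higher on 1+3+6 = 10 ballots, H on 13. H wins 13–10.
F vs G: 3+6 = 9 for F, 14 for G — G by 14–9.
F vs H: F wins 15–8.
G vs H: G preferred on 6+3+6+2 = 17 ballots; G wins 17–6.
G wins every pairwise contest, so G is the Condorcet winner.

G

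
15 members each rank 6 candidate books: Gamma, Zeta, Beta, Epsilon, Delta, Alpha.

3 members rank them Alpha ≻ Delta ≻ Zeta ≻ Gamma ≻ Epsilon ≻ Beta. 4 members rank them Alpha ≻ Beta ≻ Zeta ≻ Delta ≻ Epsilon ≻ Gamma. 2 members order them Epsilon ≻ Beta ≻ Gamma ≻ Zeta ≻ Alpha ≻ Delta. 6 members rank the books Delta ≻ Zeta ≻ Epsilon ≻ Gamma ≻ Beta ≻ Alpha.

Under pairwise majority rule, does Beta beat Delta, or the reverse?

Ballots ranking Beta above Delta: 4 + 2 = 6.
Ballots ranking Delta above Beta: 15 − 6 = 9.
Delta wins the head-to-head 9–6.

Delta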